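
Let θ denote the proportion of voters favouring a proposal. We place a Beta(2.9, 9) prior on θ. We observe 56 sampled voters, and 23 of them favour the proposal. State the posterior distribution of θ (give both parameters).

Posterior: Beta(25.9, 42)

The binomial likelihood is conjugate to the Beta prior: with 23 successes and 33 failures, the posterior is Beta(2.9+23, 9+33) = Beta(25.9, 42).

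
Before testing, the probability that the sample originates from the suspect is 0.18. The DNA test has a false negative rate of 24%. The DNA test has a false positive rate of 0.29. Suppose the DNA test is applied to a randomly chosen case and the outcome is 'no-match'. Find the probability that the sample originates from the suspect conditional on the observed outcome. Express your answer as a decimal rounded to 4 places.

P(H | E) ≈ 0.0691

Write H for 'the sample originates from the suspect'. Prior odds H:¬H = 0.18/0.82 = 0.21951. For the 'no-match' outcome, the likelihood ratio is 0.24/0.71 = 0.33803.
Posterior odds = 0.21951 × 0.33803 = 0.074201, so P(H|E) = 0.074201/(1+0.074201) = 0.0691.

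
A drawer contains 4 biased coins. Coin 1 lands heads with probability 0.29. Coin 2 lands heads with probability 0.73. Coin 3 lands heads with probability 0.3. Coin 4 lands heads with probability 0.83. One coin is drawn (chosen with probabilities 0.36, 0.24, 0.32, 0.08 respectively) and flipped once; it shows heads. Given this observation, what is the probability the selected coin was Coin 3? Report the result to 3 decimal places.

P(heads|C1) = 0.29; P(heads|C2) = 0.73; P(heads|C3) = 0.3; P(heads|C4) = 0.83.
Prior × likelihood for each source: 0.36·0.29=0.1044, 0.24·0.73=0.1752, 0.32·0.3=0.09600, 0.08·0.83=0.06640. Summing gives P(heads) = 0.44200.
P(Coin 3 | heads) = 0.09600 / 0.44200 = 0.217.

Posterior probability ≈ 0.217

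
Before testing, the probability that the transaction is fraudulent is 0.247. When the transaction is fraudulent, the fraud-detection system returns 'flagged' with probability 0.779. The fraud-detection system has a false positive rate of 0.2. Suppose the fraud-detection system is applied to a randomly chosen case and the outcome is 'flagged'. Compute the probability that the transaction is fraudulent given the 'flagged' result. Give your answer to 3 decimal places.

P(H | E) ≈ 0.561

Write H for 'the transaction is fraudulent'. Prior odds H:¬H = 0.247/0.753 = 0.32802. For the 'flagged' outcome, the likelihood ratio is 0.779/0.2 = 3.8950.
Posterior odds = 0.32802 × 3.8950 = 1.2776, so P(H|E) = 1.2776/(1+1.2776) = 0.561.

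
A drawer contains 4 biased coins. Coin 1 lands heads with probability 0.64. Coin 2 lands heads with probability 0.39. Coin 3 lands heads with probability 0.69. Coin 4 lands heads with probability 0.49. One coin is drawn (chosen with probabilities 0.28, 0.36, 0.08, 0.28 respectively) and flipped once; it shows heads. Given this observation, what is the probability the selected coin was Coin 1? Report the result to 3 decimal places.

P(heads|C1) = 0.64; P(heads|C2) = 0.39; P(heads|C3) = 0.69; P(heads|C4) = 0.49.
Prior × likelihood for each source: 0.28·0.64=0.1792, 0.36·0.39=0.1404, 0.08·0.69=0.05520, 0.28·0.49=0.1372. Summing gives P(heads) = 0.51200.
P(Coin 1 | heads) = 0.1792 / 0.51200 = 0.350.

Posterior probability ≈ 0.350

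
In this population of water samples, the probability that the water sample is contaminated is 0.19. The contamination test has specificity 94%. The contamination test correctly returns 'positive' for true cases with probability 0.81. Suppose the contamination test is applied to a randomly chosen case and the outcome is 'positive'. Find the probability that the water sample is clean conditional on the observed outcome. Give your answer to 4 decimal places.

Let H be the event that the water sample is contaminated. P(H) = 0.19, so P(¬H) = 0.81. With E the 'positive' result, P(E|H) = 0.81 and P(E|¬H) = 0.06.
P(E) = 0.81·0.19 + 0.06·0.81 = 0.15390 + 0.048600 = 0.20250.
By Bayes' theorem, P(H|E) = 0.15390 / 0.20250 = 0.7600. Hence P(¬H|E) = 1 − 0.7600 = 0.2400.

P(¬H | E) ≈ 0.2400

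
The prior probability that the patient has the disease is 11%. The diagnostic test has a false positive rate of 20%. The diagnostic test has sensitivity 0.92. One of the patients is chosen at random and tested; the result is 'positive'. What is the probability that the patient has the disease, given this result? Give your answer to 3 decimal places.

P(H | E) ≈ 0.362

Let H be the event that the patient has the disease. P(H) = 0.11, so P(¬H) = 0.89. With E the 'positive' result, P(E|H) = 0.92 and P(E|¬H) = 0.2.
P(E) = 0.92·0.11 + 0.2·0.89 = 0.10120 + 0.17800 = 0.27920.
By Bayes' theorem, P(H|E) = 0.10120 / 0.27920 = 0.362.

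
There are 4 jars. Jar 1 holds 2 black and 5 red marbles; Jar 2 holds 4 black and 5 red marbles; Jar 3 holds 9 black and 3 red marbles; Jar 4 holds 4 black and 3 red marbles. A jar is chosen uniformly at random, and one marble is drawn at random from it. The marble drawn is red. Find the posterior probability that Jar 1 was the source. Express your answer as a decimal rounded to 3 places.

P(red|Jar 1) = 0.7143; P(red|Jar 2) = 0.5556; P(red|Jar 3) = 0.25; P(red|Jar 4) = 0.4286.
Prior × likelihood for each source: 0.25·0.7143=0.1786, 0.25·0.5556=0.1389, 0.25·0.25=0.06250, 0.25·0.4286=0.1071. Summing gives P(red) = 0.48710.
P(Jar 1 | red) = 0.1786 / 0.48710 = 0.367.

Posterior probability ≈ 0.367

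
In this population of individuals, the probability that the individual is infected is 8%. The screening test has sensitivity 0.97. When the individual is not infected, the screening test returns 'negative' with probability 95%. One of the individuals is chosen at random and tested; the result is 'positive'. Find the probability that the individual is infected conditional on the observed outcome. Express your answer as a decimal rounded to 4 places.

P(H | E) ≈ 0.6278

Write H for 'the individual is infected'. Prior odds H:¬H = 0.08/0.92 = 0.086957. For the 'positive' outcome, the likelihood ratio is 0.97/0.05 = 19.400.
Posterior odds = 0.086957 × 19.400 = 1.6870, so P(H|E) = 1.6870/(1+1.6870) = 0.6278.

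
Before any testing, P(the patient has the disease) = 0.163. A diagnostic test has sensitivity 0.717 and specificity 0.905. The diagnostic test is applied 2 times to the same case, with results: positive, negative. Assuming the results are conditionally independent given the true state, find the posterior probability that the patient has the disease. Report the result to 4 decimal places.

Let H be the event that the patient has the disease; start with P(H) = 0.163. P('positive'|H) = 0.717, P('positive'|¬H) = 0.095.
Update on result 1 ('positive'): P(H) ← 0.717·0.1630 / (0.717·0.1630 + 0.095·0.8370) = 0.11687/0.19639 = 0.5951.
Update on result 2 ('negative'): P(H) ← 0.283·0.5951 / (0.283·0.5951 + 0.905·0.4049) = 0.16842/0.53484 = 0.3149.

Posterior P(H) ≈ 0.3149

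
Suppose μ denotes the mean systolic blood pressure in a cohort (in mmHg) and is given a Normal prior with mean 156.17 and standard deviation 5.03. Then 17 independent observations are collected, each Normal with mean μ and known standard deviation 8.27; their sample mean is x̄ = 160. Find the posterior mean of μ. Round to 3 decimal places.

With known σ, the Normal prior is conjugate. Weight on the data is w = (n/σ²)/(n/σ² + 1/τ₀²) = 0.248564/(0.248564+0.0395243) = 0.86280.
Posterior mean = w·x̄ + (1−w)·μ₀ = 0.86280·160 + 0.13720·156.17 = 159.475.

Posterior mean ≈ 159.475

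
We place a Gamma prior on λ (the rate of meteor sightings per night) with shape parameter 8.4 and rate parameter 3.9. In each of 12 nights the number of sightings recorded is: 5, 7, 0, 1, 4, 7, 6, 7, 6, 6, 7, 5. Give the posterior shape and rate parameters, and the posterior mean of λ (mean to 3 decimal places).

Posterior: Gamma(shape=69.4, rate=15.9); mean ≈ 4.365

Total count ∑xᵢ = 61 over n = 12 nights.
Gamma is conjugate to the Poisson likelihood: posterior is Gamma(shape = 8.4+61 = 69.4, rate = 3.9+12 = 15.9).
Posterior mean = shape/rate = 69.4/15.9 = 4.365.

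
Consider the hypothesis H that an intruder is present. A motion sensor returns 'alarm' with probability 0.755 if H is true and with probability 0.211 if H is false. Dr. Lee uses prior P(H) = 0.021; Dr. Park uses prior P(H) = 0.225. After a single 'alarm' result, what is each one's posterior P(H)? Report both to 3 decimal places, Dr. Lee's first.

P('+'|H) = 0.755, P('+'|¬H) = 0.211.
Dr. Lee: numerator 0.755·0.021 = 0.015855; evidence = 0.015855+0.211·0.979 = 0.22242; posterior = 0.071.
Dr. Park: numerator 0.755·0.225 = 0.16987; evidence = 0.16987+0.211·0.775 = 0.33340; posterior = 0.510.

Dr. Lee: 0.071; Dr. Park: 0.510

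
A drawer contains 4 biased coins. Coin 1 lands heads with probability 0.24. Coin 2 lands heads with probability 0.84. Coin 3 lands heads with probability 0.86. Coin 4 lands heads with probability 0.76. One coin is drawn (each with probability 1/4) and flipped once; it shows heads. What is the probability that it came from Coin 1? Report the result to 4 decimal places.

P(heads|C1) = 0.24; P(heads|C2) = 0.84; P(heads|C3) = 0.86; P(heads|C4) = 0.76.
Prior × likelihood for each source: 0.25·0.24=0.06000, 0.25·0.84=0.2100, 0.25·0.86=0.2150, 0.25·0.76=0.1900. Summing gives P(heads) = 0.67500.
P(Coin 1 | heads) = 0.06000 / 0.67500 = 0.0889.

Posterior probability ≈ 0.0889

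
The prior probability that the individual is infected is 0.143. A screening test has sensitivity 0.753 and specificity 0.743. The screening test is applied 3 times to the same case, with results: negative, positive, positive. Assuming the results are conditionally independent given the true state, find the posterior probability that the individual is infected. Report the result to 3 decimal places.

With H the event that the individual is infected, the joint likelihood of the observed sequence is P(data|H) = 0.247·0.753·0.753 = 0.14005 and P(data|¬H) = 0.743·0.257·0.257 = 0.049074.
Bayes: P(H|data) = 0.143·0.14005 / (0.143·0.14005 + 0.857·0.049074) = 0.020027/0.062084 = 0.3226.

Posterior P(H) ≈ 0.323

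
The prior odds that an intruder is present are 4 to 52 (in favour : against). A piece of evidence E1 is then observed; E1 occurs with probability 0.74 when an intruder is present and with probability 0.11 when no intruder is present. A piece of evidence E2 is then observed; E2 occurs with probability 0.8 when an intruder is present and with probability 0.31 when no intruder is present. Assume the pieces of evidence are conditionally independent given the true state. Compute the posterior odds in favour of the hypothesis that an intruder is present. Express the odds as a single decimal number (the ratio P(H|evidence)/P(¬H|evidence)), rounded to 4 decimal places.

Posterior odds ≈ 1.3354

Prior odds = 4/52 = 0.076923.
Likelihood ratio for E1 = 0.74/0.11 = 6.7273.
Likelihood ratio for E2 = 0.8/0.31 = 2.5806.
Posterior odds = prior odds × LR₁ × LR₂ = 1.3354.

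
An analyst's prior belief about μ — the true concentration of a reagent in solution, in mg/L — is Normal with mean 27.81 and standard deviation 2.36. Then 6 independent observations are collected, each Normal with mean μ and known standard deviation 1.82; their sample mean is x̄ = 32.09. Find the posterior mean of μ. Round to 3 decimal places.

Posterior mean ≈ 31.704

Prior precision 1/τ₀² = 1/2.36² = 0.179546; data precision n/σ² = 6/1.82² = 1.81138.
Posterior precision = 0.179546 + 1.81138 = 1.99092.
Posterior mean = (0.179546·27.81 + 1.81138·32.09) / 1.99092 = 31.704.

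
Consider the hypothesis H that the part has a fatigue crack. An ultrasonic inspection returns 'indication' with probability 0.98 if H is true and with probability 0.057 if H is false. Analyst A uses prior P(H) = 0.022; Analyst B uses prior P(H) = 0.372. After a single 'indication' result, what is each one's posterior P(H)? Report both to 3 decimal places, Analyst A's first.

Analyst A: 0.279; Analyst B: 0.911

P('+'|H) = 0.98, P('+'|¬H) = 0.057.
Analyst A: numerator 0.98·0.022 = 0.021560; evidence = 0.021560+0.057·0.978 = 0.077306; posterior = 0.279.
Analyst B: numerator 0.98·0.372 = 0.36456; evidence = 0.36456+0.057·0.628 = 0.40036; posterior = 0.911.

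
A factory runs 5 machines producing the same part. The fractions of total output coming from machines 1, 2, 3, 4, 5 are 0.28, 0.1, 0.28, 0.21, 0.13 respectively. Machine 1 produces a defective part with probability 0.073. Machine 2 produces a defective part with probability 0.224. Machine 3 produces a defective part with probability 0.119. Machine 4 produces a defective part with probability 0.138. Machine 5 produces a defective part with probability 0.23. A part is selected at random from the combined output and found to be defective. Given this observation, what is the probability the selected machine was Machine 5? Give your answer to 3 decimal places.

Posterior probability ≈ 0.221

Tabulate prior·likelihood by source: [1] prior 0.28, lik 0.073, product 0.02044; [2] prior 0.1, lik 0.224, product 0.02240; [3] prior 0.28, lik 0.119, product 0.03332; [4] prior 0.21, lik 0.138, product 0.02898; [5] prior 0.13, lik 0.23, product 0.02990.
Normalizing constant = 0.13504; the posterior for Machine 5 is its product over the sum, 0.02990/0.13504 = 0.221.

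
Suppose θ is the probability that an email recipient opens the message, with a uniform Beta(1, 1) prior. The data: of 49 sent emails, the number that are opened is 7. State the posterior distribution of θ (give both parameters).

Posterior: Beta(8, 43)

The binomial likelihood is conjugate to the Beta prior: with 7 successes and 42 failures, the posterior is Beta(1+7, 1+42) = Beta(8, 43).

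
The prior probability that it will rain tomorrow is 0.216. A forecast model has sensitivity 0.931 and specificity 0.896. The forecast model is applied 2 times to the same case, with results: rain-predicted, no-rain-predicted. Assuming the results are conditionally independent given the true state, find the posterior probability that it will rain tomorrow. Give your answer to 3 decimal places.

With H the event that it will rain tomorrow, the joint likelihood of the observed sequence is P(data|H) = 0.931·0.069 = 0.064239 and P(data|¬H) = 0.104·0.896 = 0.093184.
Bayes: P(H|data) = 0.216·0.064239 / (0.216·0.064239 + 0.784·0.093184) = 0.013876/0.086932 = 0.1596.

Posterior P(H) ≈ 0.160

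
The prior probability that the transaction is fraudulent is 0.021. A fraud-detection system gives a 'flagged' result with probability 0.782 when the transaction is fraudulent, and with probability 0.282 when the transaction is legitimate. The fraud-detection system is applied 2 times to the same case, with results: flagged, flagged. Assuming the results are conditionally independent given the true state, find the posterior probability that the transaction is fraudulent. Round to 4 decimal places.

Let H be the event that the transaction is fraudulent; start with P(H) = 0.021. P('flagged'|H) = 0.782, P('flagged'|¬H) = 0.282.
Update on result 1 ('flagged'): P(H) ← 0.782·0.0210 / (0.782·0.0210 + 0.282·0.9790) = 0.016422/0.29250 = 0.0561.
Update on result 2 ('flagged'): P(H) ← 0.782·0.0561 / (0.782·0.0561 + 0.282·0.9439) = 0.043904/0.31007 = 0.1416.

Posterior P(H) ≈ 0.1416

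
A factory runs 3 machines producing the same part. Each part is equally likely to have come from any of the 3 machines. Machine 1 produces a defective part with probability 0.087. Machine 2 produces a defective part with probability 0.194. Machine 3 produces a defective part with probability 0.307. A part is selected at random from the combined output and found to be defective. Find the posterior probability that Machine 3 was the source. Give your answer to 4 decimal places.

Tabulate prior·likelihood by source: [1] prior 0.333333, lik 0.087, product 0.02900; [2] prior 0.333333, lik 0.194, product 0.06467; [3] prior 0.333333, lik 0.307, product 0.1023.
Normalizing constant = 0.19600; the posterior for Machine 3 is its product over the sum, 0.1023/0.19600 = 0.5221.

Posterior probability ≈ 0.5221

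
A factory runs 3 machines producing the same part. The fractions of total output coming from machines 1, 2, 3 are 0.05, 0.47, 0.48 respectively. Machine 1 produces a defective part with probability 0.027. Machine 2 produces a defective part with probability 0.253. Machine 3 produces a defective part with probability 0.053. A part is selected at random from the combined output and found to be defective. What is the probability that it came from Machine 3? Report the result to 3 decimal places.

Tabulate prior·likelihood by source: [1] prior 0.05, lik 0.027, product 0.001350; [2] prior 0.47, lik 0.253, product 0.1189; [3] prior 0.48, lik 0.053, product 0.02544.
Normalizing constant = 0.14570; the posterior for Machine 3 is its product over the sum, 0.02544/0.14570 = 0.175.

Posterior probability ≈ 0.175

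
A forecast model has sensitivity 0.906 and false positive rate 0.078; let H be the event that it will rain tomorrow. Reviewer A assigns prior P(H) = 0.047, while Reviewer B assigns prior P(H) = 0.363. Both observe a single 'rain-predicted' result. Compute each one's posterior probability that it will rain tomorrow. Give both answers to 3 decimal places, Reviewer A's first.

Reviewer A: 0.364; Reviewer B: 0.869

The likelihood ratio for a 'rain-predicted' result is 0.906/0.078 = 11.615.
Reviewer A: prior odds 0.047/0.953 = 0.049318; posterior odds 0.57285; posterior probability 0.364.
Reviewer B: prior odds 0.363/0.637 = 0.56986; posterior odds 6.6191; posterior probability 0.869.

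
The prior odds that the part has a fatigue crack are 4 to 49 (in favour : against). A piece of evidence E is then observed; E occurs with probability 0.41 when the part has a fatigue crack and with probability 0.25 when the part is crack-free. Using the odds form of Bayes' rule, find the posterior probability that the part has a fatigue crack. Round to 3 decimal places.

Posterior probability ≈ 0.118

Prior odds = 4/49 = 0.081633.
Likelihood ratio for E = 0.41/0.25 = 1.6400.
Posterior odds = prior odds × LR = 0.13388.
Posterior probability = odds/(1+odds) = 0.13388/1.1339 = 0.118.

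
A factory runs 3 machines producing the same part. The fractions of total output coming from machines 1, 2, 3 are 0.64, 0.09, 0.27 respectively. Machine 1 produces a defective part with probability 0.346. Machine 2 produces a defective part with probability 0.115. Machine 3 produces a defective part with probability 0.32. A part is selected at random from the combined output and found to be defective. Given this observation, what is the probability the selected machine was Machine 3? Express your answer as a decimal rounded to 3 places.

Tabulate prior·likelihood by source: [1] prior 0.64, lik 0.346, product 0.2214; [2] prior 0.09, lik 0.115, product 0.01035; [3] prior 0.27, lik 0.32, product 0.08640.
Normalizing constant = 0.31819; the posterior for Machine 3 is its product over the sum, 0.08640/0.31819 = 0.272.

Posterior probability ≈ 0.272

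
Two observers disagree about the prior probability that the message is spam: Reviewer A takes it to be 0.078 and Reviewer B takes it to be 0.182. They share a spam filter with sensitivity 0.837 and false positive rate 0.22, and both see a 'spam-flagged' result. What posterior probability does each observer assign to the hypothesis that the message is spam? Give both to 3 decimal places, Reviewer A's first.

P('+'|H) = 0.837, P('+'|¬H) = 0.22.
Reviewer A: numerator 0.837·0.078 = 0.065286; evidence = 0.065286+0.22·0.922 = 0.26813; posterior = 0.243.
Reviewer B: numerator 0.837·0.182 = 0.15233; evidence = 0.15233+0.22·0.818 = 0.33229; posterior = 0.458.

Reviewer A: 0.243; Reviewer B: 0.458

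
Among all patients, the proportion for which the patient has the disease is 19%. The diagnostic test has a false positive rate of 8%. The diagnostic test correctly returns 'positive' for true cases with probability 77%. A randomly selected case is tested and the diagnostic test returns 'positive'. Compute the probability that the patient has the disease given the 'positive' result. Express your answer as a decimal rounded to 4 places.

P(H | E) ≈ 0.6930

Write H for 'the patient has the disease'. Prior odds H:¬H = 0.19/0.81 = 0.23457. For the 'positive' outcome, the likelihood ratio is 0.77/0.08 = 9.6250.
Posterior odds = 0.23457 × 9.6250 = 2.2577, so P(H|E) = 2.2577/(1+2.2577) = 0.6930.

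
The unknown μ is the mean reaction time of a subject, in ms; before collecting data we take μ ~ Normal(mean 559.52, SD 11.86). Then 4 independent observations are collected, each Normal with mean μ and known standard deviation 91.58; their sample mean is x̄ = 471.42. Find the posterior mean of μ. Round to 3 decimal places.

Prior precision 1/τ₀² = 1/11.86² = 0.00710936; data precision n/σ² = 4/91.58² = 0.00047693.
Posterior precision = 0.00710936 + 0.00047693 = 0.00758630.
Posterior mean = (0.00710936·559.52 + 0.00047693·471.42) / 0.00758630 = 553.981.

Posterior mean ≈ 553.981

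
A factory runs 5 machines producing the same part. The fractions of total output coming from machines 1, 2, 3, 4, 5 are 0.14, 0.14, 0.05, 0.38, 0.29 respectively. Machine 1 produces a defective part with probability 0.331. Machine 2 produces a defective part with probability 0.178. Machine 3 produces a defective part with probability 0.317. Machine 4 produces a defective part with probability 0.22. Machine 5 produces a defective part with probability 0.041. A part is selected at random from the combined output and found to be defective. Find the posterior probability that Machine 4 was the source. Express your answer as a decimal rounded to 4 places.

Posterior probability ≈ 0.4578

Tabulate prior·likelihood by source: [1] prior 0.14, lik 0.331, product 0.04634; [2] prior 0.14, lik 0.178, product 0.02492; [3] prior 0.05, lik 0.317, product 0.01585; [4] prior 0.38, lik 0.22, product 0.08360; [5] prior 0.29, lik 0.041, product 0.01189.
Normalizing constant = 0.18260; the posterior for Machine 4 is its product over the sum, 0.08360/0.18260 = 0.4578.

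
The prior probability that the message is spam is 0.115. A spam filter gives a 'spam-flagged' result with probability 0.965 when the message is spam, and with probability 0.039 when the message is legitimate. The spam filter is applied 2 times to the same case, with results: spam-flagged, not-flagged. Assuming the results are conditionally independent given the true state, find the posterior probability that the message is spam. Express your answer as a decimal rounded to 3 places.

Posterior P(H) ≈ 0.105

With H the event that the message is spam, the joint likelihood of the observed sequence is P(data|H) = 0.965·0.035 = 0.033775 and P(data|¬H) = 0.039·0.961 = 0.037479.
Bayes: P(H|data) = 0.115·0.033775 / (0.115·0.033775 + 0.885·0.037479) = 0.0038841/0.037053 = 0.1048.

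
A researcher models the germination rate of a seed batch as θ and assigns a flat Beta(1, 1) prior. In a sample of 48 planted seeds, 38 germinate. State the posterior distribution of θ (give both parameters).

Observing 38 successes and 10 failures updates Beta(1, 1) by adding the success and failure counts to the two shape parameters: α = 1+38 = 39, β = 1+10 = 11.

Posterior: Beta(39, 11)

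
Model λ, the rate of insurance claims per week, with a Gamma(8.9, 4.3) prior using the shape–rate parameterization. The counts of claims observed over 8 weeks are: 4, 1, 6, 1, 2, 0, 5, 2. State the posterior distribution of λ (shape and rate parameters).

Posterior: Gamma(shape=29.9, rate=12.3)

Total count ∑xᵢ = 21 over n = 8 weeks.
Gamma is conjugate to the Poisson likelihood: posterior is Gamma(shape = 8.9+21 = 29.9, rate = 4.3+8 = 12.3).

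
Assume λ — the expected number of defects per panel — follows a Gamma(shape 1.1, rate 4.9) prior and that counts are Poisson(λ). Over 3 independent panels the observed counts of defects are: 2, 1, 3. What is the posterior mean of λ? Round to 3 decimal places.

Posterior mean ≈ 0.899

Total count ∑xᵢ = 6 over n = 3 panels.
Gamma is conjugate to the Poisson likelihood: posterior is Gamma(shape = 1.1+6 = 7.1, rate = 4.9+3 = 7.9).
E[λ | data] = 7.1/7.9 = 0.899.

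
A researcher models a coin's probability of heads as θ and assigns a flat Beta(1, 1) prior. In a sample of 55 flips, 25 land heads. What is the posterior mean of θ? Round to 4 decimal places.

The binomial likelihood is conjugate to the Beta prior: with 25 successes and 30 failures, the posterior is Beta(1+25, 1+30) = Beta(26, 31).
E[θ | data] = 26/(26+31) = 0.4561.

Posterior mean ≈ 0.4561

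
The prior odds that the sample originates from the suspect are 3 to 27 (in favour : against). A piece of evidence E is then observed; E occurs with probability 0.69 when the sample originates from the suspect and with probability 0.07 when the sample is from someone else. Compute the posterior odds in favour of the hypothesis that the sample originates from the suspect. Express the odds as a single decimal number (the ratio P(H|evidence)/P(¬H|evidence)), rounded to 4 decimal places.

Prior odds = 3/27 = 0.11111. In log-odds, ln(0.11111) = -2.1972.
Add log likelihood ratio: ln(9.8571) = 2.2882.
Posterior log-odds = 0.090972, so posterior odds = exp(0.090972) = 1.0952.

Posterior odds ≈ 1.0952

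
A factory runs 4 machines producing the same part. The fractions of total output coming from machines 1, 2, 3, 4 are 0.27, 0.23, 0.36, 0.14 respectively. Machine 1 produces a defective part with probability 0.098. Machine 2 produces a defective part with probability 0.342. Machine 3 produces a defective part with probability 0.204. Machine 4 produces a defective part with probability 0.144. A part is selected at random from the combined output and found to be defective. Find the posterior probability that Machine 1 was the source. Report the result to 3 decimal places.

P(defective|M1) = 0.098; P(defective|M2) = 0.342; P(defective|M3) = 0.204; P(defective|M4) = 0.144.
Prior × likelihood for each source: 0.27·0.098=0.02646, 0.23·0.342=0.07866, 0.36·0.204=0.07344, 0.14·0.144=0.02016. Summing gives P(defective) = 0.19872.
P(Machine 1 | defective) = 0.02646 / 0.19872 = 0.133.

Posterior probability ≈ 0.133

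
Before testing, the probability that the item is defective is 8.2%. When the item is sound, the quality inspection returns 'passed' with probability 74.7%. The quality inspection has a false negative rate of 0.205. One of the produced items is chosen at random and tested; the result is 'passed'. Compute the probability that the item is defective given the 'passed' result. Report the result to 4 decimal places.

Write H for 'the item is defective'. Prior odds H:¬H = 0.082/0.918 = 0.089325. For the 'passed' outcome, the likelihood ratio is 0.205/0.747 = 0.27443.
Posterior odds = 0.089325 × 0.27443 = 0.024513, so P(H|E) = 0.024513/(1+0.024513) = 0.0239.

P(H | E) ≈ 0.0239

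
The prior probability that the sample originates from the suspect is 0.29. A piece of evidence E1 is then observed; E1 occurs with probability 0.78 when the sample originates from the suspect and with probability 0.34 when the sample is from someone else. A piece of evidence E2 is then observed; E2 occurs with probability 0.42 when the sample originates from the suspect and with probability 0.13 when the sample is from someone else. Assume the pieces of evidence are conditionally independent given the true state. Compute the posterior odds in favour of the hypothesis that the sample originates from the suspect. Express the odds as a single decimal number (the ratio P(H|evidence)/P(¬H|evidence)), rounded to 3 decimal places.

Prior odds = 0.29/(1−0.29) = 0.40845.
Likelihood ratio for E1 = 0.78/0.34 = 2.2941.
Likelihood ratio for E2 = 0.42/0.13 = 3.2308.
Posterior odds = prior odds × LR₁ × LR₂ = 3.0273.

Posterior odds ≈ 3.027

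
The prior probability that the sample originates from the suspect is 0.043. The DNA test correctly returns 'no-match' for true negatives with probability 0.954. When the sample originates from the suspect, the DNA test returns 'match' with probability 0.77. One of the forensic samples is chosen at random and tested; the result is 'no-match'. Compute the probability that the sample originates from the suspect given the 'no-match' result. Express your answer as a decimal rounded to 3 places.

P(H | E) ≈ 0.011

Let H be the event that the sample originates from the suspect. P(H) = 0.043, so P(¬H) = 0.957. With E the 'no-match' result, P(E|H) = 0.23 and P(E|¬H) = 0.954.
P(E) = 0.23·0.043 + 0.954·0.957 = 0.0098900 + 0.91298 = 0.92287.
By Bayes' theorem, P(H|E) = 0.0098900 / 0.92287 = 0.011.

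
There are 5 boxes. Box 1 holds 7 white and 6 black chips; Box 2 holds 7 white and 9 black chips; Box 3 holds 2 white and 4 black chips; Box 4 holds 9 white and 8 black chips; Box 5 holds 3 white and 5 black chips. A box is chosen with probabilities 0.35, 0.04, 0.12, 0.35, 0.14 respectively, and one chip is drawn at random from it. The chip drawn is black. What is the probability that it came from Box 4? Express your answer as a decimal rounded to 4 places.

Posterior probability ≈ 0.3190

P(black|Box 1) = 0.4615; P(black|Box 2) = 0.5625; P(black|Box 3) = 0.6667; P(black|Box 4) = 0.4706; P(black|Box 5) = 0.625.
Prior × likelihood for each source: 0.35·0.4615=0.1615, 0.04·0.5625=0.02250, 0.12·0.6667=0.08000, 0.35·0.4706=0.1647, 0.14·0.625=0.08750. Summing gives P(black) = 0.51624.
P(Box 4 | black) = 0.1647 / 0.51624 = 0.3190.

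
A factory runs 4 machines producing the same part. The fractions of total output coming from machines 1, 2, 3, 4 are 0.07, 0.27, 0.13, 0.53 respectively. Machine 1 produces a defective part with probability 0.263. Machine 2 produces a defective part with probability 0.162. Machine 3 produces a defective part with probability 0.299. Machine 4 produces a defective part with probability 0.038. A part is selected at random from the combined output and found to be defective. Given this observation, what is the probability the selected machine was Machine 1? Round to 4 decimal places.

Posterior probability ≈ 0.1519

Tabulate prior·likelihood by source: [1] prior 0.07, lik 0.263, product 0.01841; [2] prior 0.27, lik 0.162, product 0.04374; [3] prior 0.13, lik 0.299, product 0.03887; [4] prior 0.53, lik 0.038, product 0.02014.
Normalizing constant = 0.12116; the posterior for Machine 1 is its product over the sum, 0.01841/0.12116 = 0.1519.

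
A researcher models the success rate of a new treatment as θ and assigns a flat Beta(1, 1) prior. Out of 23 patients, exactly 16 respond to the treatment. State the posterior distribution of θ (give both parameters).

Posterior: Beta(17, 8)

Observing 16 successes and 7 failures updates Beta(1, 1) by adding the success and failure counts to the two shape parameters: α = 1+16 = 17, β = 1+7 = 8.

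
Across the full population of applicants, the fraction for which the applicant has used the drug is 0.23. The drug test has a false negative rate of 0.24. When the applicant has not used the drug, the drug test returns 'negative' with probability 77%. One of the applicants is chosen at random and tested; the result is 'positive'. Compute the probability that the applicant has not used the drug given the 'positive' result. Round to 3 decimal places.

P(¬H | E) ≈ 0.503

Write H for 'the applicant has used the drug'. Prior odds H:¬H = 0.23/0.77 = 0.29870. For the 'positive' outcome, the likelihood ratio is 0.76/0.23 = 3.3043.
Posterior odds = 0.29870 × 3.3043 = 0.98701, so P(H|E) = 0.98701/(1+0.98701) = 0.497. Then P(¬H|E) = 1 − 0.497 = 0.503.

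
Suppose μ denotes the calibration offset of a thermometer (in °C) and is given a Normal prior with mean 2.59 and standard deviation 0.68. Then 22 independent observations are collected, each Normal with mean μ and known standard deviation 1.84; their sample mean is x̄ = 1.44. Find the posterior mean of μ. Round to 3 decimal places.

Posterior mean ≈ 1.727

With known σ, the Normal prior is conjugate. Weight on the data is w = (n/σ²)/(n/σ² + 1/τ₀²) = 6.49811/(6.49811+2.16263) = 0.75030.
Posterior mean = w·x̄ + (1−w)·μ₀ = 0.75030·1.44 + 0.24970·2.59 = 1.727.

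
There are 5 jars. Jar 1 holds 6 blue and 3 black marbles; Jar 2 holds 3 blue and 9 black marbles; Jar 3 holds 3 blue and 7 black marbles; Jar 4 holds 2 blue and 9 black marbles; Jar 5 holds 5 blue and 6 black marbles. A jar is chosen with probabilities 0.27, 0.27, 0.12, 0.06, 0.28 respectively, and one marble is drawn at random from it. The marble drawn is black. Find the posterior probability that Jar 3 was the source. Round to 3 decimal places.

Tabulate prior·likelihood by source: [1] prior 0.27, lik 0.3333, product 0.09000; [2] prior 0.27, lik 0.75, product 0.2025; [3] prior 0.12, lik 0.7, product 0.08400; [4] prior 0.06, lik 0.8182, product 0.04909; [5] prior 0.28, lik 0.5455, product 0.1527.
Normalizing constant = 0.57832; the posterior for Jar 3 is its product over the sum, 0.08400/0.57832 = 0.145.

Posterior probability ≈ 0.145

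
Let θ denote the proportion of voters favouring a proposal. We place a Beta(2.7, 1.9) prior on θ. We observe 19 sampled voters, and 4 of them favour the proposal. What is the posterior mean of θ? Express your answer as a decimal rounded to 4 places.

Posterior mean ≈ 0.2839

Observing 4 successes and 15 failures updates Beta(2.7, 1.9) by adding the success and failure counts to the two shape parameters: α = 2.7+4 = 6.7, β = 1.9+15 = 16.9.
E[θ | data] = 6.7/(6.7+16.9) = 0.2839.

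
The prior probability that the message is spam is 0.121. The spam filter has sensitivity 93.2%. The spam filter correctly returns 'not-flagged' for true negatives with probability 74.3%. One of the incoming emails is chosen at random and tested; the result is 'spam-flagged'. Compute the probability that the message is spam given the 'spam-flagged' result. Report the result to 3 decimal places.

Let H be the event that the message is spam. P(H) = 0.121, so P(¬H) = 0.879. With E the 'spam-flagged' result, P(E|H) = 0.932 and P(E|¬H) = 0.257.
P(E) = 0.932·0.121 + 0.257·0.879 = 0.11277 + 0.22590 = 0.33868.
By Bayes' theorem, P(H|E) = 0.11277 / 0.33868 = 0.333.

P(H | E) ≈ 0.333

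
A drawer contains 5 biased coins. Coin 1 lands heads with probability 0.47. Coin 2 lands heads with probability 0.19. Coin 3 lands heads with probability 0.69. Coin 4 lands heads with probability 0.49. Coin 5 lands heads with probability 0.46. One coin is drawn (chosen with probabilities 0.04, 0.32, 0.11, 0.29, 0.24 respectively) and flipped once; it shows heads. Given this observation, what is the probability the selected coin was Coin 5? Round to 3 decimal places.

Posterior probability ≈ 0.271

Tabulate prior·likelihood by source: [1] prior 0.04, lik 0.47, product 0.01880; [2] prior 0.32, lik 0.19, product 0.06080; [3] prior 0.11, lik 0.69, product 0.07590; [4] prior 0.29, lik 0.49, product 0.1421; [5] prior 0.24, lik 0.46, product 0.1104.
Normalizing constant = 0.40800; the posterior for Coin 5 is its product over the sum, 0.1104/0.40800 = 0.271.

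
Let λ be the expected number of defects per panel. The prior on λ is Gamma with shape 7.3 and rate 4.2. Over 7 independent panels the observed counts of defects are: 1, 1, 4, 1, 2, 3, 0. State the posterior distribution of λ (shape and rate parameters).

Total count ∑xᵢ = 12 over n = 7 panels.
Gamma is conjugate to the Poisson likelihood: posterior is Gamma(shape = 7.3+12 = 19.3, rate = 4.2+7 = 11.2).

Posterior: Gamma(shape=19.3, rate=11.2)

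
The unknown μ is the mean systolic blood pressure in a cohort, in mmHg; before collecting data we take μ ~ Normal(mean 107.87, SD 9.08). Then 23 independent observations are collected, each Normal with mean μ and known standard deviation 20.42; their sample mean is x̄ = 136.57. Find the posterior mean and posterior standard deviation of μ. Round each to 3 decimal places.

Posterior mean ≈ 131.397; posterior SD ≈ 3.855

Prior precision 1/τ₀² = 1/9.08² = 0.0121291; data precision n/σ² = 23/20.42² = 0.0551590.
Posterior precision = 0.0121291 + 0.0551590 = 0.0672881, giving posterior SD = 1/√0.0672881 = 3.855.
Posterior mean = (0.0121291·107.87 + 0.0551590·136.57) / 0.0672881 = 131.397.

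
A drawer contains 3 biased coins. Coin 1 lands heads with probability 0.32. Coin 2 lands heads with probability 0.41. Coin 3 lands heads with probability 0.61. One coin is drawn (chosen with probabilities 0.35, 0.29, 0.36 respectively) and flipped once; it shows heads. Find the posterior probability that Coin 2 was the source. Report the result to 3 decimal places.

P(heads|C1) = 0.32; P(heads|C2) = 0.41; P(heads|C3) = 0.61.
Prior × likelihood for each source: 0.35·0.32=0.1120, 0.29·0.41=0.1189, 0.36·0.61=0.2196. Summing gives P(heads) = 0.45050.
P(Coin 2 | heads) = 0.1189 / 0.45050 = 0.264.

Posterior probability ≈ 0.264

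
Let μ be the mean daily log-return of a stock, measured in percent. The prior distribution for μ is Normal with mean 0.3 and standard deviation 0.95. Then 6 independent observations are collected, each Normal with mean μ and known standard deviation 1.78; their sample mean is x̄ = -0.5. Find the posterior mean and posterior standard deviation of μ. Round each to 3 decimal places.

Posterior mean ≈ -0.205; posterior SD ≈ 0.577

Prior precision 1/τ₀² = 1/0.95² = 1.10803; data precision n/σ² = 6/1.78² = 1.89370.
Posterior precision = 1.10803 + 1.89370 = 3.00173, giving posterior SD = 1/√3.00173 = 0.577.
Posterior mean = (1.10803·0.3 + 1.89370·-0.5) / 3.00173 = -0.205.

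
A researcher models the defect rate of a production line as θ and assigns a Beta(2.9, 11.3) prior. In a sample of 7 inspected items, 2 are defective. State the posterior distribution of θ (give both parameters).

Observing 2 successes and 5 failures updates Beta(2.9, 11.3) by adding the success and failure counts to the two shape parameters: α = 2.9+2 = 4.9, β = 11.3+5 = 16.3.

Posterior: Beta(4.9, 16.3)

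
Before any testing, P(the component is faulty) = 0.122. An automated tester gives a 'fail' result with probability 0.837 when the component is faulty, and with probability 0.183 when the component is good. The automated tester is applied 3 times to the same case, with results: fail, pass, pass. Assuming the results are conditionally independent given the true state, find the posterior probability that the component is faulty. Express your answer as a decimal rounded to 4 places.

With H the event that the component is faulty, the joint likelihood of the observed sequence is P(data|H) = 0.837·0.163·0.163 = 0.022238 and P(data|¬H) = 0.183·0.817·0.817 = 0.12215.
Bayes: P(H|data) = 0.122·0.022238 / (0.122·0.022238 + 0.878·0.12215) = 0.0027131/0.10996 = 0.0247.

Posterior P(H) ≈ 0.0247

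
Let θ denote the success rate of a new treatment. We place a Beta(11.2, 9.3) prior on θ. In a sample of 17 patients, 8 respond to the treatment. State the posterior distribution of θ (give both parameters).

The binomial likelihood is conjugate to the Beta prior: with 8 successes and 9 failures, the posterior is Beta(11.2+8, 9.3+9) = Beta(19.2, 18.3).

Posterior: Beta(19.2, 18.3)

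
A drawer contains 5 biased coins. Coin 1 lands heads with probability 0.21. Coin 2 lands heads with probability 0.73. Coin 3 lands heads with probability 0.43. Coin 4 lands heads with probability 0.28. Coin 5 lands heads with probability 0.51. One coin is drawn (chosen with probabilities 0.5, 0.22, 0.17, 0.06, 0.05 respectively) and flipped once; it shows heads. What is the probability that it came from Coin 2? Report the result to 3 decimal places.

P(heads|C1) = 0.21; P(heads|C2) = 0.73; P(heads|C3) = 0.43; P(heads|C4) = 0.28; P(heads|C5) = 0.51.
Prior × likelihood for each source: 0.5·0.21=0.1050, 0.22·0.73=0.1606, 0.17·0.43=0.07310, 0.06·0.28=0.01680, 0.05·0.51=0.02550. Summing gives P(heads) = 0.38100.
P(Coin 2 | heads) = 0.1606 / 0.38100 = 0.422.

Posterior probability ≈ 0.422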